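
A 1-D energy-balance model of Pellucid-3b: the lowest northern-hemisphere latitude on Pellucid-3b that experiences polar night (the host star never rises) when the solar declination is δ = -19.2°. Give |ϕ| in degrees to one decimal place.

Polar night requires cos h₀ = −tan ϕ tan δ ≥ 1, i.e. tan ϕ tan δ ≤ −1.
The boundary is |tan ϕ| · |tan δ| = 1, so |ϕ| = 90° − |δ| = 90° − 19.2° = 70.8° in the northern hemisphere.

|ϕ| = 70.8°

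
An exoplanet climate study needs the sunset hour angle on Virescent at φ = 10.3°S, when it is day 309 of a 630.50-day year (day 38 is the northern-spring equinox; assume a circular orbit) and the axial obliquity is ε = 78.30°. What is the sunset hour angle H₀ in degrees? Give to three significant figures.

H₀ = 85.2°

Solar longitude: λ_s = 360° × (309 − 38)/630.50 = 154.734°.
sin δ = sin 78.30° × sin 154.734° = 0.41795, so δ = +24.705°.
cos H₀ = −tan φ · tan δ = −tan(-10.3°) × tan(+24.705°) = 0.0836, so H₀ = 1.4871 rad = 85.20°.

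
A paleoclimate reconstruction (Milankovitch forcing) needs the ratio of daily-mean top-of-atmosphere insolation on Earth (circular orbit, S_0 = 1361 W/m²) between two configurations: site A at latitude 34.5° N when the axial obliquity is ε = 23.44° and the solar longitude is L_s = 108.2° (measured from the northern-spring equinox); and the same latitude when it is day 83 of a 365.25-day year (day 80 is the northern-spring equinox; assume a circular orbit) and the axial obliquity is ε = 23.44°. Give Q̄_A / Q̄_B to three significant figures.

Q̄_A / Q̄_B ≈ 1.34

— Configuration A (ϕ=+34.5°):
Solar declination: sin δ = sin ε · sin L_s = sin 23.44° × sin 108.2° = 0.37789, so δ = +22.203°.
cos h₀ = −tan(+34.5°) tan(+22.203°) = -0.2805, h₀ = 1.8551 rad.
Bracket: h₀ sin ϕ sin δ + cos ϕ cos δ sin h₀ = 1.8551×0.56641×0.37789 + 0.82413×0.92585×0.95985 = 0.397067 + 0.732385 = 1.129452.
Q̄ = (S_0/π) × [bracket] = (1361/π) × 1.129452 = 489.30 W/m².
— Configuration B (ϕ=+34.5°):
Solar longitude: L_s = 360° × (83 − 80)/365.25 = 2.957°.
sin δ = sin 23.44° × sin 2.957° = 0.02052, so δ = +1.176°.
cos h₀ = −tan(+34.5°) tan(+1.176°) = -0.0141, h₀ = 1.5849 rad.
Bracket: h₀ sin ϕ sin δ + cos ϕ cos δ sin h₀ = 1.5849×0.56641×0.02052 + 0.82413×0.99979×0.99990 = 0.018421 + 0.823875 = 0.842296.
Q̄ = (S_0/π) × [bracket] = (1361/π) × 0.842296 = 364.90 W/m².
Ratio Q̄_A / Q̄_B = 489.30 / 364.90 = 1.341.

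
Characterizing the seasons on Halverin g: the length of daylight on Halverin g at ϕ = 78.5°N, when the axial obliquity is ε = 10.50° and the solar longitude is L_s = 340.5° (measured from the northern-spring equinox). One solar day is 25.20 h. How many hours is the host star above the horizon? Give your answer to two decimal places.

10.16 h

Solar declination: sin δ = sin ε · sin L_s = sin 10.50° × sin 340.5° = -0.06083, so δ = -3.488°.
cos h₀ = −tan ϕ · tan δ = −tan(+78.5°) × tan(-3.488°) = 0.2996, so h₀ = 1.2666 rad = 72.57°.
Daylight = 2h₀/(2π) × 25.20 h = (1.2666/π) × 25.20 = 10.16 h.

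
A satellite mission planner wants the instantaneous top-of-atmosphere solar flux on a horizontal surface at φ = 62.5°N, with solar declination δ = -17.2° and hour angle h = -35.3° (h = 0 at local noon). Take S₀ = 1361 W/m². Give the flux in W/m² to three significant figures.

cos θ_z = sin φ sin δ + cos φ cos δ cos h = -0.262296 + 0.359997 = 0.097701.
Flux = S₀ · cos θ_z = 1361 × 0.097701 = 133.0 W/m².

133 W/m²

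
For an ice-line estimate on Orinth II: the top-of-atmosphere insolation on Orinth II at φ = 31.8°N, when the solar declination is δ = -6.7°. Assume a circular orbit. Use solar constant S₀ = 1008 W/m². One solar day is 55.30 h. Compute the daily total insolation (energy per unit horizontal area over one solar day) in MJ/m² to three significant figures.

cos H₀ = −tan(+31.8°) tan(-6.700°) = 0.0728, H₀ = 1.4979 rad.
Bracket: H₀ sin φ sin δ + cos φ cos δ sin H₀ = 1.4979×0.52696×-0.11667 + 0.84989×0.99317×0.99734 = -0.092092 + 0.841840 = 0.749748.
Q̄ = (S₀/π) × [bracket] = (1008/π) × 0.749748 = 240.56 W/m².
Daily total = Q̄ × 55.30 h × 3600 s/h = 240.56 × 55.30 × 3600 / 10⁶ = 47.89 MJ/m².

47.9 MJ/m²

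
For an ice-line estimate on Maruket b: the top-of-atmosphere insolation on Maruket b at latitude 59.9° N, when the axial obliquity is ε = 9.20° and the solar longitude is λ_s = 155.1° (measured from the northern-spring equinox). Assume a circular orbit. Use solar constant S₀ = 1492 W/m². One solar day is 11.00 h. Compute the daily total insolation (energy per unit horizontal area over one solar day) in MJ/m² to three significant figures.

Solar declination: sin δ = sin ε · sin λ_s = sin 9.20° × sin 155.1° = 0.06732, so δ = +3.860°.
cos H₀ = −tan(+59.9°) tan(+3.860°) = -0.1164, H₀ = 1.6875 rad.
Bracket: H₀ sin φ sin δ + cos φ cos δ sin H₀ = 1.6875×0.86515×0.06732 + 0.50151×0.99773×0.99320 = 0.098283 + 0.496969 = 0.595252.
Q̄ = (S₀/π) × [bracket] = (1492/π) × 0.595252 = 282.70 W/m².
Daily total = Q̄ × 11.00 h × 3600 s/h = 282.70 × 11.00 × 3600 / 10⁶ = 11.19 MJ/m².

11.2 MJ/m²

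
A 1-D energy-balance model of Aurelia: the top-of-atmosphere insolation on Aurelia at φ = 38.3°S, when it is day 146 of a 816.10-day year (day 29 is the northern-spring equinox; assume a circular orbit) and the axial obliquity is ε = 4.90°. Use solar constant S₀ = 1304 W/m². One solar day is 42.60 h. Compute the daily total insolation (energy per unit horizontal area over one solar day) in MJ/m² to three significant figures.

45.8 MJ/m²

Solar longitude: λ_s = 360° × (146 − 29)/816.10 = 51.611°.
sin δ = sin 4.90° × sin 51.611° = 0.06695, so δ = +3.839°.
cos H₀ = −tan(-38.3°) tan(+3.839°) = 0.0530, H₀ = 1.5178 rad.
Bracket: H₀ sin φ sin δ + cos φ cos δ sin H₀ = 1.5178×-0.61978×0.06695 + 0.78478×0.99776×0.99859 = -0.062980 + 0.781918 = 0.718938.
Q̄ = (S₀/π) × [bracket] = (1304/π) × 0.718938 = 298.41 W/m².
Daily total = Q̄ × 42.60 h × 3600 s/h = 298.41 × 42.60 × 3600 / 10⁶ = 45.76 MJ/m².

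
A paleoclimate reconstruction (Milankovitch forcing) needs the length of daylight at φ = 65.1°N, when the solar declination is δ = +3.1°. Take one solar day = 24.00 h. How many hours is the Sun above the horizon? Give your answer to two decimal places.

12.89 h

cos H₀ = −tan φ · tan δ = −tan(+65.1°) × tan(+3.100°) = -0.1167, so H₀ = 1.6877 rad = 96.70°.
Daylight = 2H₀/(2π) × 24.00 h = (1.6877/π) × 24.00 = 12.89 h.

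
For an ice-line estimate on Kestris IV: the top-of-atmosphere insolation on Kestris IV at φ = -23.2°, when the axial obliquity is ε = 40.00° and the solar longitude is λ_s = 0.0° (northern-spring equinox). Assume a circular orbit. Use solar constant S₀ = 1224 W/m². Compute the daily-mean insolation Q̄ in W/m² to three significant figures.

Q̄ ≈ 358 W/m²

Solar declination: sin δ = sin ε · sin λ_s = sin 40.00° × sin 0.0° = 0.00000, so δ = +0.000°.
cos H₀ = −tan(-23.2°) tan(+0.000°) = 0.0000, H₀ = 1.5708 rad.
Bracket: H₀ sin φ sin δ + cos φ cos δ sin H₀ = 1.5708×-0.39394×0.00000 + 0.91914×1.00000×1.00000 = -0.000000 + 0.919140 = 0.919140.
Q̄ = (S₀/π) × [bracket] = (1224/π) × 0.919140 = 358.1 W/m².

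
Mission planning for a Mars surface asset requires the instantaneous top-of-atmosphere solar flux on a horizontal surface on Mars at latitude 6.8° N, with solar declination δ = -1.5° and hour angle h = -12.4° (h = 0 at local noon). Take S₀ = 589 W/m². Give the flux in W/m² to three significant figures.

cos θ_z = sin φ sin δ + cos φ cos δ cos h = -0.003099 + 0.969470 = 0.966371.
Flux = S₀ · cos θ_z = 589 × 0.966371 = 569.2 W/m².

569 W/m²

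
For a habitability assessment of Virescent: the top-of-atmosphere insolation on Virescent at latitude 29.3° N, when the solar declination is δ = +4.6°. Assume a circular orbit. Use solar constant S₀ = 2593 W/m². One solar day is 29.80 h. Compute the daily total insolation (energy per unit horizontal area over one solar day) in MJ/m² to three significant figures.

cos H₀ = −tan(+29.3°) tan(+4.600°) = -0.0452, H₀ = 1.6160 rad.
Bracket: H₀ sin φ sin δ + cos φ cos δ sin H₀ = 1.6160×0.48938×0.08020 + 0.87207×0.99678×0.99898 = 0.063425 + 0.868375 = 0.931800.
Q̄ = (S₀/π) × [bracket] = (2593/π) × 0.931800 = 769.09 W/m².
Daily total = Q̄ × 29.80 h × 3600 s/h = 769.09 × 29.80 × 3600 / 10⁶ = 82.51 MJ/m².

82.5 MJ/m²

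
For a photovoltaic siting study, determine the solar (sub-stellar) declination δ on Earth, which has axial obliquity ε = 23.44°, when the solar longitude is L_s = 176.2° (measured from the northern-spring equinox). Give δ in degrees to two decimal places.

δ = +1.51°

sin δ = sin ε · sin L_s = sin 23.44° × sin 176.2° = 0.026363.
δ = arcsin(0.026363) = +1.51°.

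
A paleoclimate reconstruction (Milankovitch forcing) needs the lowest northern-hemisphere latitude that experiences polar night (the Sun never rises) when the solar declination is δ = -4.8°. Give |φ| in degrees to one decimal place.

Polar night requires cos H₀ = −tan φ tan δ ≥ 1, i.e. tan φ tan δ ≤ −1.
The boundary is |tan φ| · |tan δ| = 1, so |φ| = 90° − |δ| = 90° − 4.8° = 85.2° in the northern hemisphere.

|φ| = 85.2°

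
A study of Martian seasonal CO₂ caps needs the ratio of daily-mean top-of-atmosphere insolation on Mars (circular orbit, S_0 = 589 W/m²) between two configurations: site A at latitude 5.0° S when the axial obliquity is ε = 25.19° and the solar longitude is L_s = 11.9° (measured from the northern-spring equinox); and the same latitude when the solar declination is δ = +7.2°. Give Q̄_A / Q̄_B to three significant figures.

— Configuration A (ϕ=-5.0°):
Solar declination: sin δ = sin ε · sin L_s = sin 25.19° × sin 11.9° = 0.08776, so δ = +5.035°.
cos h₀ = −tan(-5.0°) tan(+5.035°) = 0.0077, h₀ = 1.5631 rad.
Bracket: h₀ sin ϕ sin δ + cos ϕ cos δ sin h₀ = 1.5631×-0.08716×0.08776 + 0.99619×0.99614×0.99997 = -0.011956 + 0.992315 = 0.980359.
Q̄ = (S_0/π) × [bracket] = (589/π) × 0.980359 = 183.80 W/m².
— Configuration B (ϕ=-5.0°):
cos h₀ = −tan(-5.0°) tan(+7.200°) = 0.0111, h₀ = 1.5597 rad.
Bracket: h₀ sin ϕ sin δ + cos ϕ cos δ sin h₀ = 1.5597×-0.08716×0.12533 + 0.99619×0.99211×0.99994 = -0.017038 + 0.988271 = 0.971233.
Q̄ = (S_0/π) × [bracket] = (589/π) × 0.971233 = 182.09 W/m².
Ratio Q̄_A / Q̄_B = 183.80 / 182.09 = 1.009.

Q̄_A / Q̄_B ≈ 1.01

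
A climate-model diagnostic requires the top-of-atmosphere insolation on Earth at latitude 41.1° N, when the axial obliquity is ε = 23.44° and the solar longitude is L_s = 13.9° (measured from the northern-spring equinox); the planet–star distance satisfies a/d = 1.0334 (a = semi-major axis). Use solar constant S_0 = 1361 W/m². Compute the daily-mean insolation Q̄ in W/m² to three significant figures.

Solar declination: sin δ = sin ε · sin L_s = sin 23.44° × sin 13.9° = 0.09556, so δ = +5.484°.
cos h₀ = −tan(+41.1°) tan(+5.484°) = -0.0837, h₀ = 1.6546 rad.
Bracket: h₀ sin ϕ sin δ + cos ϕ cos δ sin h₀ = 1.6546×0.65738×0.09556 + 0.75356×0.99542×0.99649 = 0.103941 + 0.747476 = 0.851417.
Inverse-square distance factor (a/d)² = 1.0334² = 1.067916.
Q̄ = (S_0/π) × 1.067916 × [bracket] = (1361/π) × 1.067916 × 0.851417 = 393.9 W/m².

Q̄ ≈ 394 W/m²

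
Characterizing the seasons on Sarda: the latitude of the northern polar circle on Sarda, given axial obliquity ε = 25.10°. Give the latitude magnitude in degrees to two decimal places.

The polar circle is the lowest latitude that experiences at least one full rotation of continuous daylight at the northern-summer solstice; it lies at |φ| = 90° − ε = 90° − 25.10° = 64.90°.

64.90°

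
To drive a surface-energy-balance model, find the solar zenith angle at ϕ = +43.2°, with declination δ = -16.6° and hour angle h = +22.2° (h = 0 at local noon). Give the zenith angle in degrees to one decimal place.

θ_z = 63.2°

cos θ_z = sin ϕ sin δ + cos ϕ cos δ cos h = -0.195567 + 0.646801 = 0.451234.
θ_z = arccos(0.451234) = 63.2°.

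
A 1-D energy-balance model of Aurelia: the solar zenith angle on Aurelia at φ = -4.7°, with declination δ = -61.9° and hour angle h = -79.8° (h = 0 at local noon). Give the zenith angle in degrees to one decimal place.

θ_z = 81.1°

cos θ_z = sin φ sin δ + cos φ cos δ cos h = 0.072280 + 0.083129 = 0.155409.
θ_z = arccos(0.155409) = 81.1°.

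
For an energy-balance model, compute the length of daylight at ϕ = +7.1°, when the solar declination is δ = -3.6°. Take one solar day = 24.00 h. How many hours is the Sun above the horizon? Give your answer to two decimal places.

cos h₀ = −tan ϕ · tan δ = −tan(+7.1°) × tan(-3.600°) = 0.0078, so h₀ = 1.5630 rad = 89.55°.
Daylight = 2h₀/(2π) × 24.00 h = (1.5630/π) × 24.00 = 11.94 h.

11.94 h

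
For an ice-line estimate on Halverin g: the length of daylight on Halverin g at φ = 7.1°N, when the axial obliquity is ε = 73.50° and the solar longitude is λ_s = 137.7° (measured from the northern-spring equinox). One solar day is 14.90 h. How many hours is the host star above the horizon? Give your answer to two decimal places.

7.95 h

Solar declination: sin δ = sin ε · sin λ_s = sin 73.50° × sin 137.7° = 0.64530, so δ = +40.188°.
cos H₀ = −tan φ · tan δ = −tan(+7.1°) × tan(+40.188°) = -0.1052, so H₀ = 1.6762 rad = 96.04°.
Daylight = 2H₀/(2π) × 14.90 h = (1.6762/π) × 14.90 = 7.95 h.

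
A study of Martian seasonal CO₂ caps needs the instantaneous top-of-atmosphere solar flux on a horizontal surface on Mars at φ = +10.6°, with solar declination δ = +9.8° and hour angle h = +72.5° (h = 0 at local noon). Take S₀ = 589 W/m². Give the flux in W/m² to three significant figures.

190 W/m²

cos θ_z = sin φ sin δ + cos φ cos δ cos h = 0.031310 + 0.291261 = 0.322571.
Flux = S₀ · cos θ_z = 589 × 0.322571 = 190.0 W/m².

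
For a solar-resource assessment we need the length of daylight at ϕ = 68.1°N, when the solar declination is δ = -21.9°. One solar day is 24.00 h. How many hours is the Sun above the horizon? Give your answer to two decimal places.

0.00 h

cos h₀ = −tan ϕ · tan δ = −tan(+68.1°) × tan(-21.900°) = 1.0000, so h₀ = 0.0000 rad = 0.00°.
Daylight = 2h₀/(2π) × 24.00 h = (0.0000/π) × 24.00 = 0.00 h.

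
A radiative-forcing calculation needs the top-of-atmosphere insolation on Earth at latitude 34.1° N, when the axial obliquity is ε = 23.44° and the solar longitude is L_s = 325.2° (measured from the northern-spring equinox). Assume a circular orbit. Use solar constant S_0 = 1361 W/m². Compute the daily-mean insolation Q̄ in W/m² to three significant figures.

Solar declination: sin δ = sin ε · sin L_s = sin 23.44° × sin 325.2° = -0.22702, so δ = -13.122°.
cos h₀ = −tan(+34.1°) tan(-13.122°) = 0.1578, h₀ = 1.4123 rad.
Bracket: h₀ sin ϕ sin δ + cos ϕ cos δ sin h₀ = 1.4123×0.56064×-0.22702 + 0.82806×0.97389×0.98747 = -0.179753 + 0.796335 = 0.616582.
Q̄ = (S_0/π) × [bracket] = (1361/π) × 0.616582 = 267.1 W/m².

Q̄ ≈ 267 W/m²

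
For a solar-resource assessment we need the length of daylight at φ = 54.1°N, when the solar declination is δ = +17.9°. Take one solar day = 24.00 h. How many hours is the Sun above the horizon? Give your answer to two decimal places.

cos H₀ = −tan φ · tan δ = −tan(+54.1°) × tan(+17.900°) = -0.4462, so H₀ = 2.0333 rad = 116.50°.
Daylight = 2H₀/(2π) × 24.00 h = (2.0333/π) × 24.00 = 15.53 h.

15.53 h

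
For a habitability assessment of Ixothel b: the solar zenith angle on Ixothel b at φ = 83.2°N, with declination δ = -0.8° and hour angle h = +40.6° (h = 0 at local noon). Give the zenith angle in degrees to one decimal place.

θ_z = 85.6°

cos θ_z = sin φ sin δ + cos φ cos δ cos h = -0.013864 + 0.089892 = 0.076028.
θ_z = arccos(0.076028) = 85.6°.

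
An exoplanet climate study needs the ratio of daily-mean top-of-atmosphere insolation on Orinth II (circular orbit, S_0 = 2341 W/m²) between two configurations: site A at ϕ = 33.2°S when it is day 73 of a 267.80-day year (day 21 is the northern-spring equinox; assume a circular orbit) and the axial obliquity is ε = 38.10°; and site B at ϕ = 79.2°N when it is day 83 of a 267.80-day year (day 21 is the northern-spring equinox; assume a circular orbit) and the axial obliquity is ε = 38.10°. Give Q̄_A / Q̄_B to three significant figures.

— Configuration A (ϕ=-33.2°):
Solar longitude: L_s = 360° × (73 − 21)/267.80 = 69.903°.
sin δ = sin 38.10° × sin 69.903° = 0.57947, so δ = +35.413°.
cos h₀ = −tan(-33.2°) tan(+35.413°) = 0.4653, h₀ = 1.0869 rad.
Bracket: h₀ sin ϕ sin δ + cos ϕ cos δ sin h₀ = 1.0869×-0.54756×0.57947 + 0.83676×0.81500×0.88517 = -0.344867 + 0.603650 = 0.258783.
Q̄ = (S_0/π) × [bracket] = (2341/π) × 0.258783 = 192.84 W/m².
— Configuration B (ϕ=+79.2°):
Solar longitude: L_s = 360° × (83 − 21)/267.80 = 83.346°.
sin δ = sin 38.10° × sin 83.346° = 0.61288, so δ = +37.798°.
cos h₀ = −tan(+79.2°) tan(+37.798°) = -4.0660 ≤ −1 ⇒ polar day, h₀ = π.
Bracket: h₀ sin ϕ sin δ + cos ϕ cos δ sin h₀ = 3.1416×0.98229×0.61288 + 0.18738×0.79018×0.00000 = 1.891325 + 0.000000 = 1.891325.
Q̄ = (S_0/π) × [bracket] = (2341/π) × 1.891325 = 1409.3 W/m².
Ratio Q̄_A / Q̄_B = 192.84 / 1409.3 = 0.1368.

Q̄_A / Q̄_B ≈ 0.137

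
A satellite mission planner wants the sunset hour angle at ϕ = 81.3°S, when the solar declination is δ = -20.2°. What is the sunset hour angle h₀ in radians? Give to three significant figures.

h₀ = 3.14 rad

Sunrise equation: cos h₀ = −tan ϕ · tan δ = -2.4044 ≤ −1, so the Sun never sets (polar day) and h₀ = π.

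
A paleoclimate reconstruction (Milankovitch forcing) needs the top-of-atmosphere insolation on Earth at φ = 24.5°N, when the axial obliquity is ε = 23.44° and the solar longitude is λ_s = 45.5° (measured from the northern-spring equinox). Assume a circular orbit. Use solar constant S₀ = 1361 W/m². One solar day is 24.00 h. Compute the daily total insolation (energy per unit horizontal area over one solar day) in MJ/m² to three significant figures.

39.9 MJ/m²

Solar declination: sin δ = sin ε · sin λ_s = sin 23.44° × sin 45.5° = 0.28372, so δ = +16.483°.
cos H₀ = −tan(+24.5°) tan(+16.483°) = -0.1348, H₀ = 1.7060 rad.
Bracket: H₀ sin φ sin δ + cos φ cos δ sin H₀ = 1.7060×0.41469×0.28372 + 0.90996×0.95891×0.99087 = 0.200721 + 0.864603 = 1.065324.
Q̄ = (S₀/π) × [bracket] = (1361/π) × 1.065324 = 461.52 W/m².
Daily total = Q̄ × 24.00 h × 3600 s/h = 461.52 × 24.00 × 3600 / 10⁶ = 39.88 MJ/m².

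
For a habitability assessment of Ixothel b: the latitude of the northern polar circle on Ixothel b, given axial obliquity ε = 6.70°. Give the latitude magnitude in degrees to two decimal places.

83.30°

The polar circle is the lowest latitude that experiences at least one full rotation of continuous daylight at the northern-summer solstice; it lies at |ϕ| = 90° − ε = 90° − 6.70° = 83.30°.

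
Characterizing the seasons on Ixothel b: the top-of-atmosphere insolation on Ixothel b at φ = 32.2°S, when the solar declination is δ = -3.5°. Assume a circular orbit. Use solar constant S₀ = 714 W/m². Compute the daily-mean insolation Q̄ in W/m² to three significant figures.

cos H₀ = −tan(-32.2°) tan(-3.500°) = -0.0385, H₀ = 1.6093 rad.
Bracket: H₀ sin φ sin δ + cos φ cos δ sin H₀ = 1.6093×-0.53288×-0.06105 + 0.84619×0.99813×0.99926 = 0.052354 + 0.843983 = 0.896337.
Q̄ = (S₀/π) × [bracket] = (714/π) × 0.896337 = 203.7 W/m².

Q̄ ≈ 204 W/m²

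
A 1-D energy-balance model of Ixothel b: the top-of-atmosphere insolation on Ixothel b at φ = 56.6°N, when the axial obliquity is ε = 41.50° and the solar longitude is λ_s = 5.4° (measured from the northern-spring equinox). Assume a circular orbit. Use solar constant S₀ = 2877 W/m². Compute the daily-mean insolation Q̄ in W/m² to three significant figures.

Solar declination: sin δ = sin ε · sin λ_s = sin 41.50° × sin 5.4° = 0.06236, so δ = +3.575°.
cos H₀ = −tan(+56.6°) tan(+3.575°) = -0.0948, H₀ = 1.6657 rad.
Bracket: H₀ sin φ sin δ + cos φ cos δ sin H₀ = 1.6657×0.83485×0.06236 + 0.55048×0.99805×0.99550 = 0.086718 + 0.546934 = 0.633652.
Q̄ = (S₀/π) × [bracket] = (2877/π) × 0.633652 = 580.3 W/m².

Q̄ ≈ 580 W/m²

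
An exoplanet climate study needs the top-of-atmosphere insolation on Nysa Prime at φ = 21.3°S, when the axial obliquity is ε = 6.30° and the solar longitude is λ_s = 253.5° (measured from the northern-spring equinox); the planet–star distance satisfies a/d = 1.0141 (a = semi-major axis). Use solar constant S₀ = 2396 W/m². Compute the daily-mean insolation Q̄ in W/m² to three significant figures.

Q̄ ≈ 774 W/m²

Solar declination: sin δ = sin ε · sin λ_s = sin 6.30° × sin 253.5° = -0.10522, so δ = -6.040°.
cos H₀ = −tan(-21.3°) tan(-6.040°) = -0.0413, H₀ = 1.6121 rad.
Bracket: H₀ sin φ sin δ + cos φ cos δ sin H₀ = 1.6121×-0.36325×-0.10522 + 0.93169×0.99445×0.99915 = 0.061616 + 0.925732 = 0.987348.
Inverse-square distance factor (a/d)² = 1.0141² = 1.028399.
Q̄ = (S₀/π) × 1.028399 × [bracket] = (2396/π) × 1.028399 × 0.987348 = 774.4 W/m².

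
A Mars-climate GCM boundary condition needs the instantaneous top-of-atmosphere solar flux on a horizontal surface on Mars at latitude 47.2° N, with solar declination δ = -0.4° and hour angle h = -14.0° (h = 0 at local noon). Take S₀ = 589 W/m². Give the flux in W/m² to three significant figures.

385 W/m²

cos θ_z = sin φ sin δ + cos φ cos δ cos h = -0.005122 + 0.659243 = 0.654121.
Flux = S₀ · cos θ_z = 589 × 0.654121 = 385.3 W/m².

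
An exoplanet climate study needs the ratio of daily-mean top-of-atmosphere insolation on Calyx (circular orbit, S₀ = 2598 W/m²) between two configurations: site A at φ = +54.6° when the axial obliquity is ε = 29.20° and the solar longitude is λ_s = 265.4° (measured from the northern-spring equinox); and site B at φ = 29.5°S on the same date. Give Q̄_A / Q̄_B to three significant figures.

— Configuration A (φ=+54.6°):
Solar declination: sin δ = sin ε · sin λ_s = sin 29.20° × sin 265.4° = -0.48629, so δ = -29.097°.
cos H₀ = −tan(+54.6°) tan(-29.097°) = 0.7831, H₀ = 0.6712 rad.
Bracket: H₀ sin φ sin δ + cos φ cos δ sin H₀ = 0.6712×0.81513×-0.48629 + 0.57928×0.87380×0.62189 = -0.266057 + 0.314785 = 0.048728.
Q̄ = (S₀/π) × [bracket] = (2598/π) × 0.048728 = 40.297 W/m².
— Configuration B (φ=-29.5°):
cos H₀ = −tan(-29.5°) tan(-29.097°) = -0.3149, H₀ = 1.8911 rad.
Bracket: H₀ sin φ sin δ + cos φ cos δ sin H₀ = 1.8911×-0.49242×-0.48629 + 0.87036×0.87380×0.94914 = 0.452841 + 0.721840 = 1.174681.
Q̄ = (S₀/π) × [bracket] = (2598/π) × 1.174681 = 971.42 W/m².
Ratio Q̄_A / Q̄_B = 40.297 / 971.42 = 0.04148.

Q̄_A / Q̄_B ≈ 0.0415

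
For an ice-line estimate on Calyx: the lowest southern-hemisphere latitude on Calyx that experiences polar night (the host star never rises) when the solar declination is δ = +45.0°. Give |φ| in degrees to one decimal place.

|φ| = 45.0°

Polar night requires cos H₀ = −tan φ tan δ ≥ 1, i.e. tan φ tan δ ≤ −1.
The boundary is |tan φ| · |tan δ| = 1, so |φ| = 90° − |δ| = 90° − 45.0° = 45.0° in the southern hemisphere.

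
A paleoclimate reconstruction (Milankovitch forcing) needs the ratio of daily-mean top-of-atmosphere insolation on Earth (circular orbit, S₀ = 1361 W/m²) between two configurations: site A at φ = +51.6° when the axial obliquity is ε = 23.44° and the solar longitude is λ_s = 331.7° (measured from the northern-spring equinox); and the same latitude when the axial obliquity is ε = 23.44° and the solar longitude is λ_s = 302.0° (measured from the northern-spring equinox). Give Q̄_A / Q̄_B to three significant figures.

— Configuration A (φ=+51.6°):
Solar declination: sin δ = sin ε · sin λ_s = sin 23.44° × sin 331.7° = -0.18859, so δ = -10.870°.
cos H₀ = −tan(+51.6°) tan(-10.870°) = 0.2423, H₀ = 1.3261 rad.
Bracket: H₀ sin φ sin δ + cos φ cos δ sin H₀ = 1.3261×0.78369×-0.18859 + 0.62115×0.98206×0.97021 = -0.195992 + 0.591834 = 0.395842.
Q̄ = (S₀/π) × [bracket] = (1361/π) × 0.395842 = 171.49 W/m².
— Configuration B (φ=+51.6°):
Solar declination: sin δ = sin ε · sin λ_s = sin 23.44° × sin 302.0° = -0.33734, so δ = -19.715°.
cos H₀ = −tan(+51.6°) tan(-19.715°) = 0.4521, H₀ = 1.1017 rad.
Bracket: H₀ sin φ sin δ + cos φ cos δ sin H₀ = 1.1017×0.78369×-0.33734 + 0.62115×0.94138×0.89195 = -0.291256 + 0.521557 = 0.230301.
Q̄ = (S₀/π) × [bracket] = (1361/π) × 0.230301 = 99.771 W/m².
Ratio Q̄_A / Q̄_B = 171.49 / 99.771 = 1.719.

Q̄_A / Q̄_B ≈ 1.72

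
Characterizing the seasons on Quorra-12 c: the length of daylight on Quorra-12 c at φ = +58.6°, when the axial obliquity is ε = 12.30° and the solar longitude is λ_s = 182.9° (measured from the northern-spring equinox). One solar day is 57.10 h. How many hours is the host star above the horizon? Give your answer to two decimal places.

Solar declination: sin δ = sin ε · sin λ_s = sin 12.30° × sin 182.9° = -0.01078, so δ = -0.618°.
cos H₀ = −tan φ · tan δ = −tan(+58.6°) × tan(-0.618°) = 0.0177, so H₀ = 1.5531 rad = 88.99°.
Daylight = 2H₀/(2π) × 57.10 h = (1.5531/π) × 57.10 = 28.23 h.

28.23 h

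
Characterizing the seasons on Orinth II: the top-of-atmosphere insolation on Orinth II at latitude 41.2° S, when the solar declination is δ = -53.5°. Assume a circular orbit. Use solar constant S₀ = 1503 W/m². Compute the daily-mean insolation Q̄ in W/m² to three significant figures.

Q̄ ≈ 796 W/m²

cos H₀ = −tan(-41.2°) tan(-53.500°) = -1.1831 ≤ −1 ⇒ polar day, H₀ = π.
Bracket: H₀ sin φ sin δ + cos φ cos δ sin H₀ = 3.1416×-0.65869×-0.80386 + 0.75241×0.59482×0.00000 = 1.663460 + 0.000000 = 1.663460.
Q̄ = (S₀/π) × [bracket] = (1503/π) × 1.663460 = 795.8 W/m².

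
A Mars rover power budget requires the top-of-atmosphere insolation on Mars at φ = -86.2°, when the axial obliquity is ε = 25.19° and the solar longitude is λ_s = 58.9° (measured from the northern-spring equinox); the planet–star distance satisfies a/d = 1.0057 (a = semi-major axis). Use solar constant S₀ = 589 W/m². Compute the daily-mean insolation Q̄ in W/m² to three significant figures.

Q̄ ≈ 0.00 W/m²

Solar declination: sin δ = sin ε · sin λ_s = sin 25.19° × sin 58.9° = 0.36445, so δ = +21.373°.
cos H₀ = −tan(-86.2°) tan(+21.373°) = 5.8922 ≥ 1 ⇒ polar night, H₀ = 0 and Q̄ = 0.
Inverse-square distance factor (a/d)² = 1.0057² = 1.011432.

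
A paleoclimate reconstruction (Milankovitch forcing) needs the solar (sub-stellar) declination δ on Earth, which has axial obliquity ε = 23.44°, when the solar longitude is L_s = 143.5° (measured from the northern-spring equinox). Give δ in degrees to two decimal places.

sin δ = sin ε · sin L_s = sin 23.44° × sin 143.5° = 0.236614.
δ = arcsin(0.236614) = +13.69°.

δ = +13.69°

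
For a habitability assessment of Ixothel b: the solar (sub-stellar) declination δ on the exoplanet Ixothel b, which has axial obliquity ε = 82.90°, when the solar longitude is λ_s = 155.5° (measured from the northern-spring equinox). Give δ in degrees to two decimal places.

sin δ = sin ε · sin λ_s = sin 82.90° × sin 155.5° = 0.411513.
δ = arcsin(0.411513) = +24.30°.

δ = +24.30°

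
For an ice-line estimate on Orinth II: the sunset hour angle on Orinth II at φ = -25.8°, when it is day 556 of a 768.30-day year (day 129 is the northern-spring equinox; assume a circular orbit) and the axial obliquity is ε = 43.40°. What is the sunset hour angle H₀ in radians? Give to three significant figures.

H₀ = 1.69 rad

Solar longitude: λ_s = 360° × (556 − 129)/768.30 = 200.078°.
sin δ = sin 43.40° × sin 200.078° = -0.23588, so δ = -13.643°.
cos H₀ = −tan φ · tan δ = −tan(-25.8°) × tan(-13.643°) = -0.1173, so H₀ = 1.6884 rad = 96.74°.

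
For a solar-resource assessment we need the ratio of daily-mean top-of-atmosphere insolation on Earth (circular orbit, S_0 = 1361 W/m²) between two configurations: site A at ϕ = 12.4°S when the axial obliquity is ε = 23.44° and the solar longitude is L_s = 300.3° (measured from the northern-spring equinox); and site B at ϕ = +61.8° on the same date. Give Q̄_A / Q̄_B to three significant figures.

Q̄_A / Q̄_B ≈ 13.6

— Configuration A (ϕ=-12.4°):
Solar declination: sin δ = sin ε · sin L_s = sin 23.44° × sin 300.3° = -0.34345, so δ = -20.087°.
cos h₀ = −tan(-12.4°) tan(-20.087°) = -0.0804, h₀ = 1.6513 rad.
Bracket: h₀ sin ϕ sin δ + cos ϕ cos δ sin h₀ = 1.6513×-0.21474×-0.34345 + 0.97667×0.93917×0.99676 = 0.121787 + 0.914287 = 1.036074.
Q̄ = (S_0/π) × [bracket] = (1361/π) × 1.036074 = 448.85 W/m².
— Configuration B (ϕ=+61.8°):
cos h₀ = −tan(+61.8°) tan(-20.087°) = 0.6820, h₀ = 0.8203 rad.
Bracket: h₀ sin ϕ sin δ + cos ϕ cos δ sin h₀ = 0.8203×0.88130×-0.34345 + 0.47255×0.93917×0.73134 = -0.248290 + 0.324572 = 0.076282.
Q̄ = (S_0/π) × [bracket] = (1361/π) × 0.076282 = 33.047 W/m².
Ratio Q̄_A / Q̄_B = 448.85 / 33.047 = 13.58.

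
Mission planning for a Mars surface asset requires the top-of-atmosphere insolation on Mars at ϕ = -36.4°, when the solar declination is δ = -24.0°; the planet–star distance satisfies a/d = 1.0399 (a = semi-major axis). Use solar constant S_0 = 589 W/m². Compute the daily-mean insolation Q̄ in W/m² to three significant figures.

cos h₀ = −tan(-36.4°) tan(-24.000°) = -0.3283, h₀ = 1.9052 rad.
Bracket: h₀ sin ϕ sin δ + cos ϕ cos δ sin h₀ = 1.9052×-0.59342×-0.40674 + 0.80489×0.91355×0.94459 = 0.459854 + 0.694564 = 1.154418.
Inverse-square distance factor (a/d)² = 1.0399² = 1.081392.
Q̄ = (S_0/π) × 1.081392 × [bracket] = (589/π) × 1.081392 × 1.154418 = 234.1 W/m².

Q̄ ≈ 234 W/m²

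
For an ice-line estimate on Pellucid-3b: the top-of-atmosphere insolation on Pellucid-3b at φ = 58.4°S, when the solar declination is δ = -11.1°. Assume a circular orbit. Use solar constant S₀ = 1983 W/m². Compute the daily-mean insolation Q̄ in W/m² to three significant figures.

Q̄ ≈ 504 W/m²

cos H₀ = −tan(-58.4°) tan(-11.100°) = -0.3189, H₀ = 1.8954 rad.
Bracket: H₀ sin φ sin δ + cos φ cos δ sin H₀ = 1.8954×-0.85173×-0.19252 + 0.52399×0.98129×0.94779 = 0.310798 + 0.487340 = 0.798138.
Q̄ = (S₀/π) × [bracket] = (1983/π) × 0.798138 = 503.8 W/m².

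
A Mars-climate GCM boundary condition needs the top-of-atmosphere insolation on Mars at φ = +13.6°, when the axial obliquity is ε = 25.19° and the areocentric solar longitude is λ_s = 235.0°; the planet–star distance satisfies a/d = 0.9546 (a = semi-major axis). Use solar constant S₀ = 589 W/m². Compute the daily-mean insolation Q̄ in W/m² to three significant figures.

Q̄ ≈ 134 W/m²

sin δ = sin 25.19° × sin 235.0° = -0.34865, so δ = -20.405°.
cos H₀ = −tan(+13.6°) tan(-20.405°) = 0.0900, H₀ = 1.4807 rad.
Bracket: H₀ sin φ sin δ + cos φ cos δ sin H₀ = 1.4807×0.23514×-0.34865 + 0.97196×0.93725×0.99594 = -0.121390 + 0.907271 = 0.785881.
Inverse-square distance factor (a/d)² = 0.9546² = 0.911261.
Q̄ = (S₀/π) × 0.911261 × [bracket] = (589/π) × 0.911261 × 0.785881 = 134.3 W/m².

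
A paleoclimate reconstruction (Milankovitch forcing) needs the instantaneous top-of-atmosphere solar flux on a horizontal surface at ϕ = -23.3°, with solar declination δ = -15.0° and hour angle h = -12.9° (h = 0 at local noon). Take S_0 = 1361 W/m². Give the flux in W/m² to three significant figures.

cos θ_z = sin ϕ sin δ + cos ϕ cos δ cos h = 0.102375 + 0.864760 = 0.967135.
Flux = S_0 · cos θ_z = 1361 × 0.967135 = 1316 W/m².

1.32e+03 W/m²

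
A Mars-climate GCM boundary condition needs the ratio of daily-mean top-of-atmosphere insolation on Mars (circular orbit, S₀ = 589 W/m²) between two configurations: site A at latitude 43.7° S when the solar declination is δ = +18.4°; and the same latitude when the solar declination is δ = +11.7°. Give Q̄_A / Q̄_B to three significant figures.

— Configuration A (φ=-43.7°):
cos H₀ = −tan(-43.7°) tan(+18.400°) = 0.3179, H₀ = 1.2473 rad.
Bracket: H₀ sin φ sin δ + cos φ cos δ sin H₀ = 1.2473×-0.69088×0.31565 + 0.72297×0.94888×0.94813 = -0.272007 + 0.650428 = 0.378421.
Q̄ = (S₀/π) × [bracket] = (589/π) × 0.378421 = 70.948 W/m².
— Configuration B (φ=-43.7°):
cos H₀ = −tan(-43.7°) tan(+11.700°) = 0.1979, H₀ = 1.3716 rad.
Bracket: H₀ sin φ sin δ + cos φ cos δ sin H₀ = 1.3716×-0.69088×0.20279 + 0.72297×0.97922×0.98022 = -0.192166 + 0.693943 = 0.501777.
Q̄ = (S₀/π) × [bracket] = (589/π) × 0.501777 = 94.075 W/m².
Ratio Q̄_A / Q̄_B = 70.948 / 94.075 = 0.7542.

Q̄_A / Q̄_B ≈ 0.754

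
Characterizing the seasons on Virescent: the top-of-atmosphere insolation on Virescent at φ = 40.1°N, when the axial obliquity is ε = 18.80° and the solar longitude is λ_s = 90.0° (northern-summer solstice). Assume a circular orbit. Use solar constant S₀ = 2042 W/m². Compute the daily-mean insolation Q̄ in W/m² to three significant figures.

Q̄ ≈ 702 W/m²

Solar declination: sin δ = sin ε · sin λ_s = sin 18.80° × sin 90.0° = 0.32227, so δ = +18.800°.
cos H₀ = −tan(+40.1°) tan(+18.800°) = -0.2867, H₀ = 1.8615 rad.
Bracket: H₀ sin φ sin δ + cos φ cos δ sin H₀ = 1.8615×0.64412×0.32227 + 0.76492×0.94665×0.95803 = 0.386411 + 0.693721 = 1.080132.
Q̄ = (S₀/π) × [bracket] = (2042/π) × 1.080132 = 702.1 W/m².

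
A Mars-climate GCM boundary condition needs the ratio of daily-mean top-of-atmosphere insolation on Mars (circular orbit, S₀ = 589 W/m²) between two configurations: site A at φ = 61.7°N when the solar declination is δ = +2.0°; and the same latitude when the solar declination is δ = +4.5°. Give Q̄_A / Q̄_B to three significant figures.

Q̄_A / Q̄_B ≈ 0.892

— Configuration A (φ=+61.7°):
cos H₀ = −tan(+61.7°) tan(+2.000°) = -0.0649, H₀ = 1.6357 rad.
Bracket: H₀ sin φ sin δ + cos φ cos δ sin H₀ = 1.6357×0.88048×0.03490 + 0.47409×0.99939×0.99789 = 0.050263 + 0.472801 = 0.523064.
Q̄ = (S₀/π) × [bracket] = (589/π) × 0.523064 = 98.066 W/m².
— Configuration B (φ=+61.7°):
cos H₀ = −tan(+61.7°) tan(+4.500°) = -0.1462, H₀ = 1.7175 rad.
Bracket: H₀ sin φ sin δ + cos φ cos δ sin H₀ = 1.7175×0.88048×0.07846 + 0.47409×0.99692×0.98926 = 0.118649 + 0.467554 = 0.586203.
Q̄ = (S₀/π) × [bracket] = (589/π) × 0.586203 = 109.90 W/m².
Ratio Q̄_A / Q̄_B = 98.066 / 109.90 = 0.8923.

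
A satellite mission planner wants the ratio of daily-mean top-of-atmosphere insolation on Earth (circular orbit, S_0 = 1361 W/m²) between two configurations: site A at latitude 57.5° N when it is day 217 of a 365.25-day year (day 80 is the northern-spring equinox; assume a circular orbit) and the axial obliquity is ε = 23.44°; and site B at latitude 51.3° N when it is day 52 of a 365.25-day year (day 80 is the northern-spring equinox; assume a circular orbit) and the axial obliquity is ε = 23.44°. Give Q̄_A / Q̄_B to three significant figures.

— Configuration A (ϕ=+57.5°):
Solar longitude: L_s = 360° × (217 − 80)/365.25 = 135.031°.
sin δ = sin 23.44° × sin 135.031° = 0.28113, so δ = +16.328°.
cos h₀ = −tan(+57.5°) tan(+16.328°) = -0.4598, h₀ = 2.0486 rad.
Bracket: h₀ sin ϕ sin δ + cos ϕ cos δ sin h₀ = 2.0486×0.84339×0.28113 + 0.53730×0.95967×0.88801 = 0.485728 + 0.457885 = 0.943613.
Q̄ = (S_0/π) × [bracket] = (1361/π) × 0.943613 = 408.79 W/m².
— Configuration B (ϕ=+51.3°):
Solar longitude: L_s = 360° × (52 − 80)/365.25 = -27.598°, i.e. -27.598° + 360° = 332.402°.
sin δ = sin 23.44° × sin 332.402° = -0.18428, so δ = -10.619°.
cos h₀ = −tan(+51.3°) tan(-10.619°) = 0.2340, h₀ = 1.3346 rad.
Bracket: h₀ sin ϕ sin δ + cos ϕ cos δ sin h₀ = 1.3346×0.78043×-0.18428 + 0.62524×0.98287×0.97223 = -0.191939 + 0.597464 = 0.405525.
Q̄ = (S_0/π) × [bracket] = (1361/π) × 0.405525 = 175.68 W/m².
Ratio Q̄_A / Q̄_B = 408.79 / 175.68 = 2.327.

Q̄_A / Q̄_B ≈ 2.33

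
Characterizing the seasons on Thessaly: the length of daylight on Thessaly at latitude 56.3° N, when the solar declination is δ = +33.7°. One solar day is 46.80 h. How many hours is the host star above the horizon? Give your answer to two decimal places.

cos H₀ = −tan φ · tan δ = −tan(+56.3°) × tan(+33.700°) = -1.0000, so H₀ = 3.1416 rad = 180.00°.
Daylight = 2H₀/(2π) × 46.80 h = (3.1416/π) × 46.80 = 46.80 h.

46.80 h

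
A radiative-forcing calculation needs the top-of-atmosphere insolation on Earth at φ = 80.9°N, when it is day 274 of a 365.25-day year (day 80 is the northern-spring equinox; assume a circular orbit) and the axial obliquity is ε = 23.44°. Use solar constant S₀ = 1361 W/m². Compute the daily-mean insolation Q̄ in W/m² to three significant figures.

Q̄ ≈ 24.5 W/m²

Solar longitude: λ_s = 360° × (274 − 80)/365.25 = 191.211°.
sin δ = sin 23.44° × sin 191.211° = -0.07734, so δ = -4.436°.
cos H₀ = −tan(+80.9°) tan(-4.436°) = 0.4843, H₀ = 1.0652 rad.
Bracket: H₀ sin φ sin δ + cos φ cos δ sin H₀ = 1.0652×0.98741×-0.07734 + 0.15816×0.99700×0.87489 = -0.081345 + 0.137957 = 0.056612.
Q̄ = (S₀/π) × [bracket] = (1361/π) × 0.056612 = 24.53 W/m².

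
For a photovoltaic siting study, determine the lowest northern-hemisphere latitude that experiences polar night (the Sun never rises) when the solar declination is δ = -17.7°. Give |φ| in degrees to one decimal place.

Polar night requires cos H₀ = −tan φ tan δ ≥ 1, i.e. tan φ tan δ ≤ −1.
The boundary is |tan φ| · |tan δ| = 1, so |φ| = 90° − |δ| = 90° − 17.7° = 72.3° in the northern hemisphere.

|φ| = 72.3°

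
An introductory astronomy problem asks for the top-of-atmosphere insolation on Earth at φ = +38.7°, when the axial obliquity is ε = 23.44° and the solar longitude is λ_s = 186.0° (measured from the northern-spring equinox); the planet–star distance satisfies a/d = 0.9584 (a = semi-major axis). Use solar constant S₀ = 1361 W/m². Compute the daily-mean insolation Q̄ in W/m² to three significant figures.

Solar declination: sin δ = sin ε · sin λ_s = sin 23.44° × sin 186.0° = -0.04158, so δ = -2.383°.
cos H₀ = −tan(+38.7°) tan(-2.383°) = 0.0333, H₀ = 1.5374 rad.
Bracket: H₀ sin φ sin δ + cos φ cos δ sin H₀ = 1.5374×0.62524×-0.04158 + 0.78043×0.99914×0.99944 = -0.039969 + 0.779322 = 0.739353.
Inverse-square distance factor (a/d)² = 0.9584² = 0.918531.
Q̄ = (S₀/π) × 0.918531 × [bracket] = (1361/π) × 0.918531 × 0.739353 = 294.2 W/m².

Q̄ ≈ 294 W/m²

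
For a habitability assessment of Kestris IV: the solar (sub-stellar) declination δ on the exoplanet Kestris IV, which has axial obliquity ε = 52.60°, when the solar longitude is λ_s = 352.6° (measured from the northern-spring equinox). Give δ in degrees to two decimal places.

δ = -5.87°

sin δ = sin ε · sin λ_s = sin 52.60° × sin 352.6° = -0.102317.
δ = arcsin(-0.102317) = -5.87°.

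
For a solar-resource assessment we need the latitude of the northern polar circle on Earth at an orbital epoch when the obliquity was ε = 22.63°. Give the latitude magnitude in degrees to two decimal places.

The polar circle is the lowest latitude that experiences at least one full rotation of continuous daylight at the northern-summer solstice; it lies at |φ| = 90° − ε = 90° − 22.63° = 67.37°.

67.37°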